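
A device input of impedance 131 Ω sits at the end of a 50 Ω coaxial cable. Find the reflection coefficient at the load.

Γ = 0.448

Γ = (Z_L − Z_0)/(Z_L + Z_0) = (131 − 50)/(131 + 50) = 81/181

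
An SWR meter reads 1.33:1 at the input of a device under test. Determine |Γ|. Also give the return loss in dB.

|Γ| = (S − 1)/(S + 1) = (1.33 − 1)/(1.33 + 1) = 0.33/2.33
RL = −20·log₁₀|Γ| = −20·log₁₀(0.142)

|Γ| ≈ 0.142; return loss ≈ 17 dB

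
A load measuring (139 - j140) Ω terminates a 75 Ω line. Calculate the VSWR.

VSWR ≈ 4.02

Γ = (Z_L − Z_0)/(Z_L + Z_0) = (64 − j140)/(214 − j140)
|Γ| = 154/256 = 0.602
VSWR = (1 + |Γ|)/(1 − |Γ|) = 1.6/0.398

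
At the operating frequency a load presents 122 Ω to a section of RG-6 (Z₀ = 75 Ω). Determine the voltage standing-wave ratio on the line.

For a purely resistive load, VSWR = R_L/Z_0 or Z_0/R_L (whichever > 1) = 122/75

VSWR ≈ 1.63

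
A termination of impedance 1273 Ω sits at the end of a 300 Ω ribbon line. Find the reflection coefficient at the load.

Γ = (Z_L − Z_0)/(Z_L + Z_0) = (1273 − 300)/(1273 + 300) = 973/1573

Γ = 0.619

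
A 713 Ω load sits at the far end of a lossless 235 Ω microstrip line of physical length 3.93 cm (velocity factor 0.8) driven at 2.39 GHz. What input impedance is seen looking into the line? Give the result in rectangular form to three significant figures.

Z_in ≈ 167 + j221 Ω

λ = v/f = 0.8·c / 2.39 GHz = 0.1 m
βl = 2π·l/λ = 2π × 0.391 = 141°
tan(βl) = tan(141°) = -0.813
Z_in = Z_0·(Z_L + jZ_0·tanβl)/(Z_0 + jZ_L·tanβl)
     = 235·(713 − j191)/(235 − j580)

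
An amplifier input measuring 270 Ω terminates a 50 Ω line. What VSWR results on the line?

For a purely resistive load, VSWR = R_L/Z_0 or Z_0/R_L (whichever > 1) = 270/50

VSWR ≈ 5.4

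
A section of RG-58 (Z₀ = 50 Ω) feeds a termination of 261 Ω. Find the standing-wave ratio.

Γ = (261 − 50)/(261 + 50) = 0.678
VSWR = (1 + 0.678)/(1 − 0.678)

VSWR ≈ 5.22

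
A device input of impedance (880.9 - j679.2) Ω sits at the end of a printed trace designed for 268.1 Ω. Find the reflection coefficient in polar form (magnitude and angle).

Γ ≈ 0.685 ∠ -17.4°

Γ = (Z_L − Z_0)/(Z_L + Z_0) = (612.8 − j679.2)/(1149 − j679.2)
|Γ| = 915/1330 = 0.685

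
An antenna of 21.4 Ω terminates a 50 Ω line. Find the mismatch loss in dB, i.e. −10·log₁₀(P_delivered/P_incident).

Γ = (21.4 − 50)/(21.4 + 50) = -0.401
|Γ|² = 0.16, so P_del/P_inc = 1 − |Γ|² = 0.84
ML = −10·log₁₀(1 − |Γ|²)

mismatch loss ≈ 0.76 dB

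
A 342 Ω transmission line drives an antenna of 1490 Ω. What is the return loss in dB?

Γ = (1490 − 342)/(1490 + 342) = 0.627
RL = −20·log₁₀|Γ| = −20·log₁₀(0.627)

RL ≈ 4.06 dB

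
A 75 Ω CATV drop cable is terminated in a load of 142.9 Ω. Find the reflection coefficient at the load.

Γ = (Z_L − Z_0)/(Z_L + Z_0) = (142.9 − 75)/(142.9 + 75) = 67.9/217.9

Γ = 0.312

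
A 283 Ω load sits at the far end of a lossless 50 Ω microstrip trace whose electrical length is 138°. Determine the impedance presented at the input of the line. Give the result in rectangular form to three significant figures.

tan(βl) = tan(138°) = -0.9
Z_in = Z_0·(Z_L + jZ_0·tanβl)/(Z_0 + jZ_L·tanβl)
     = 50·(283 − j45)/(50 − j255)

Z_in ≈ 19 + j51.8 Ω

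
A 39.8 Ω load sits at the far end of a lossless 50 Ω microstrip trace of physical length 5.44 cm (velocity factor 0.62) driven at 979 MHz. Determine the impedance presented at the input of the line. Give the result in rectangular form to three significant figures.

λ = v/f = 0.62·c / 979 MHz = 0.19 m
βl = 2π·l/λ = 2π × 0.286 = 103°
tan(βl) = tan(103°) = -4.3
Z_in = Z_0·(Z_L + jZ_0·tanβl)/(Z_0 + jZ_L·tanβl)
     = 50·(39.8 − j215)/(50 − j171)

Z_in ≈ 61 − j6.19 Ω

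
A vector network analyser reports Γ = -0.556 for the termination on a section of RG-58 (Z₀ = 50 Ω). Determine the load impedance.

Z_L = Z_0·(1 + Γ)/(1 − Γ) = 50·(0.444)/(1.56)

Z_L ≈ 14.3 Ω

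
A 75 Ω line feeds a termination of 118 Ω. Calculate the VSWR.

VSWR ≈ 1.57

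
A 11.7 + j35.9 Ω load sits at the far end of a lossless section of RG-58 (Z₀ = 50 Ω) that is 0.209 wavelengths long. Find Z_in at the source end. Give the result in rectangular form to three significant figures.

Z_in ≈ 47.9 − j106 Ω

βl = 2π × 0.209 = 75.2°
tan(βl) = tan(75.2°) = 3.8
Z_in = Z_0·(Z_L + jZ_0·tanβl)/(Z_0 + jZ_L·tanβl)
     = 50·(11.7 + j226)/(-86.3 + j44.4)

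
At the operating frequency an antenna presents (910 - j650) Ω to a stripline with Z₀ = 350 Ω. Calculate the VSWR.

Γ = (Z_L − Z_0)/(Z_L + Z_0) = (560 − j650)/(1260 − j650)
|Γ| = 858/1420 = 0.605
VSWR = (1 + |Γ|)/(1 − |Γ|) = 1.61/0.395

VSWR ≈ 4.07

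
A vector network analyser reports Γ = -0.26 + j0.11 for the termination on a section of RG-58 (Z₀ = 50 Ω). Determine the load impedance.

Z_L ≈ 28.8 + j6.88 Ω

Z_L = Z_0·(1 + Γ)/(1 − Γ) = 50·(0.74 + j0.11)/(1.26 − j0.11)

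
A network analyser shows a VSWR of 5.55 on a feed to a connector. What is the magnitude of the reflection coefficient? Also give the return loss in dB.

|Γ| ≈ 0.695; return loss ≈ 3.16 dB

|Γ| = (S − 1)/(S + 1) = (5.55 − 1)/(5.55 + 1) = 4.55/6.55
RL = −20·log₁₀|Γ| = −20·log₁₀(0.695)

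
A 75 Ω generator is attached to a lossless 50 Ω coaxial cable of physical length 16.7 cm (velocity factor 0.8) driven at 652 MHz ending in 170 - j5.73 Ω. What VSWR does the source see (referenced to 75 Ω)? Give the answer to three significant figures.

VSWR ≈ 2.51

λ = v/f = 0.8·c / 652 MHz = 0.368 m
βl = 2π·l/λ = 2π × 0.454 = 163°
tan(βl) = -0.3
Z_in = Z_0·(Z_L + jZ_0·tanβl)/(Z_0 + jZ_L·tanβl) = 94.1 + j77.7 Ω
Γ_s = (Z_in − Z_s)/(Z_in + Z_s) = (19.1 + j77.7)/(169 + j77.7), |Γ_s| = 0.43
VSWR = (1 + |Γ_s|)/(1 − |Γ_s|)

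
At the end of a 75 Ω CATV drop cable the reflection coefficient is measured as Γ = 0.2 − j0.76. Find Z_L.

Z_L = Z_0·(1 + Γ)/(1 − Γ) = 75·(1.2 − j0.76)/(0.8 + j0.76)

Z_L ≈ 23.6 − j93.6 Ω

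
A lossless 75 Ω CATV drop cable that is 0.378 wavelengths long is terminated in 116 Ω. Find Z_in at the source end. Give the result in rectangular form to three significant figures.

Z_in ≈ 69.5 + j31.2 Ω

βl = 2π × 0.378 = 136°
tan(βl) = tan(136°) = -0.963
Z_in = Z_0·(Z_L + jZ_0·tanβl)/(Z_0 + jZ_L·tanβl)
     = 75·(116 − j72.2)/(75 − j112)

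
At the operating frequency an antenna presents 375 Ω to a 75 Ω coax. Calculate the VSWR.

VSWR ≈ 5

Γ = (375 − 75)/(375 + 75) = 0.667
VSWR = (1 + 0.667)/(1 − 0.667)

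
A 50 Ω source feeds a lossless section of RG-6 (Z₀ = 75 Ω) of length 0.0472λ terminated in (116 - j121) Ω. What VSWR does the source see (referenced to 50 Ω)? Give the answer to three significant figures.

βl = 2π × 0.0472 = 17°
tan(βl) = 0.306
Z_in = Z_0·(Z_L + jZ_0·tanβl)/(Z_0 + jZ_L·tanβl) = 51.7 − j82.1 Ω
Γ_s = (Z_in − Z_s)/(Z_in + Z_s) = (1.72 − j82.1)/(102 − j82.1), |Γ_s| = 0.628
VSWR = (1 + |Γ_s|)/(1 − |Γ_s|)

VSWR ≈ 4.38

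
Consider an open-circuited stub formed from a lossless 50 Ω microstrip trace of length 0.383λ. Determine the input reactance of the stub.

βl = 2π × 0.383 = 138°
tan(βl) = -0.904
For an open-circuited stub, Z_in = −jZ_0·cot(βl) = −jZ_0/tan(βl)

X_in ≈ 55.3 Ω (inductive)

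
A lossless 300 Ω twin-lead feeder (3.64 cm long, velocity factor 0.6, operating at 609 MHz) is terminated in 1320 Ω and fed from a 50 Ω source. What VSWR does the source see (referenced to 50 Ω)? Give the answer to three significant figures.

VSWR ≈ 14.5

λ = v/f = 0.6·c / 609 MHz = 0.296 m
βl = 2π·l/λ = 2π × 0.123 = 44.3°
tan(βl) = 0.977
Z_in = Z_0·(Z_L + jZ_0·tanβl)/(Z_0 + jZ_L·tanβl) = 132 − j276 Ω
Γ_s = (Z_in − Z_s)/(Z_in + Z_s) = (82.4 − j276)/(182 − j276), |Γ_s| = 0.871
VSWR = (1 + |Γ_s|)/(1 − |Γ_s|)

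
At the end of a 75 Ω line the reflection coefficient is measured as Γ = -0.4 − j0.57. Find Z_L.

Z_L = Z_0·(1 + Γ)/(1 − Γ) = 75·(0.6 − j0.57)/(1.4 + j0.57)

Z_L ≈ 16.9 − j37.4 Ω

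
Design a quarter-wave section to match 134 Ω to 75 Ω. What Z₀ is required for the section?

Z_qwt ≈ 100 Ω

Z_qwt = √(Z_0·R_L) = √(75 × 134) = √10050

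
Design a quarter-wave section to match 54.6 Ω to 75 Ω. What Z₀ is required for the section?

Z_qwt ≈ 64 Ω

Z_qwt = √(Z_0·R_L) = √(75 × 54.6) = √4095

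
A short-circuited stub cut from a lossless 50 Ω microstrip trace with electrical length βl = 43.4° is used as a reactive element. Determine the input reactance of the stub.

X_in ≈ 47.3 Ω (inductive)

tan(βl) = 0.946
For a short-circuited stub, Z_in = jZ_0·tan(βl)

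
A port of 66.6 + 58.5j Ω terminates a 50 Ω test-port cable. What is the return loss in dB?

RL ≈ 6.63 dB

Γ = (16.6 + j58.5)/(116.6 + j58.5), |Γ| = 0.466
RL = −20·log₁₀|Γ| = −20·log₁₀(0.466)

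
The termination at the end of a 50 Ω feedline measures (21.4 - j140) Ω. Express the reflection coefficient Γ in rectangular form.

Γ ≈ 0.711 − j0.567

Γ = (Z_L − Z_0)/(Z_L + Z_0) = (-28.6 − j140)/(71.4 − j140)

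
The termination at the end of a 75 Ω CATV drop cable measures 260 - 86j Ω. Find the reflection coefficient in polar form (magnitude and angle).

Γ = (Z_L − Z_0)/(Z_L + Z_0) = (185 − j86)/(335 − j86)
|Γ| = 204/346 = 0.59

Γ ≈ 0.59 ∠ -10.5°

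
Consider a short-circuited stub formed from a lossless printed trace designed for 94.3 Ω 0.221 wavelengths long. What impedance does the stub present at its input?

βl = 2π × 0.221 = 79.6°
tan(βl) = 5.43
For a short-circuited stub, Z_in = jZ_0·tan(βl)

Z_in ≈ +j512 Ω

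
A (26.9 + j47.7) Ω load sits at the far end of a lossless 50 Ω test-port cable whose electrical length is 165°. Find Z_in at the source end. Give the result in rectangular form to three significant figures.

Z_in ≈ 18 + j29.4 Ω

tan(βl) = tan(165°) = -0.268
Z_in = Z_0·(Z_L + jZ_0·tanβl)/(Z_0 + jZ_L·tanβl)
     = 50·(26.9 + j34.3)/(62.8 − j7.21)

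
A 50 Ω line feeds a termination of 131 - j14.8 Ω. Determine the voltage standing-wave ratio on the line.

Γ = (Z_L − Z_0)/(Z_L + Z_0) = (81 − j14.8)/(181 − j14.8)
|Γ| = 82.3/182 = 0.453
VSWR = (1 + |Γ|)/(1 − |Γ|) = 1.45/0.547

VSWR ≈ 2.66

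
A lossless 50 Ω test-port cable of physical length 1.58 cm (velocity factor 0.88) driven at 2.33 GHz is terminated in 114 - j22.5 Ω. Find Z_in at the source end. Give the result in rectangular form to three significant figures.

Z_in ≈ 28.2 − j25.8 Ω

λ = v/f = 0.88·c / 2.33 GHz = 0.113 m
βl = 2π·l/λ = 2π × 0.139 = 50.2°
tan(βl) = tan(50.2°) = 1.2
Z_in = Z_0·(Z_L + jZ_0·tanβl)/(Z_0 + jZ_L·tanβl)
     = 50·(114 + j37.5)/(77 + j137)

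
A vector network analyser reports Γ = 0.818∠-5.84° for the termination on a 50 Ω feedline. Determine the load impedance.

Z_L = Z_0·(1 + Γ)/(1 − Γ) = 50·(1.81 − j0.0832)/(0.186 + j0.0832)

Z_L ≈ 398 − j200 Ω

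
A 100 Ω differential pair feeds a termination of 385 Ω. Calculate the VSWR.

VSWR ≈ 3.85

For a purely resistive load, VSWR = R_L/Z_0 or Z_0/R_L (whichever > 1) = 385/100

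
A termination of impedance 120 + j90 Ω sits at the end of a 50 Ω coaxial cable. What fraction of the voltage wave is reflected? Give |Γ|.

Γ = (Z_L − Z_0)/(Z_L + Z_0) = (70 + j90)/(170 + j90)
|Γ| = 114/192

|Γ| ≈ 0.593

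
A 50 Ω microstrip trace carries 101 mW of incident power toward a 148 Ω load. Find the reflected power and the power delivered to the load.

P_reflected ≈ 24.7 mW; P_delivered ≈ 76.3 mW

Γ = (148 − 50)/(148 + 50) = 0.495
|Γ|² = 0.245
P_refl = |Γ|²·P_inc = 24.7 mW, P_del = (1 − |Γ|²)·P_inc = 76.3 mW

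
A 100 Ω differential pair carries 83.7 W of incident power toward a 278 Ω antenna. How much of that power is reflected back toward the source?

P_reflected ≈ 18.6 W

Γ = (278 − 100)/(278 + 100) = 0.471
|Γ|² = 0.222
P_refl = |Γ|²·P_inc = 18.6 W, P_del = (1 − |Γ|²)·P_inc = 65.1 W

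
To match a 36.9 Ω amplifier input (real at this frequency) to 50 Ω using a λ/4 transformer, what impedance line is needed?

Z_qwt ≈ 43 Ω

Z_qwt = √(Z_0·R_L) = √(50 × 36.9) = √1845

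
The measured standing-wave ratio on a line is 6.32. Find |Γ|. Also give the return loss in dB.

|Γ| = (S − 1)/(S + 1) = (6.32 − 1)/(6.32 + 1) = 5.32/7.32
RL = −20·log₁₀|Γ| = −20·log₁₀(0.727)

|Γ| ≈ 0.727; return loss ≈ 2.77 dB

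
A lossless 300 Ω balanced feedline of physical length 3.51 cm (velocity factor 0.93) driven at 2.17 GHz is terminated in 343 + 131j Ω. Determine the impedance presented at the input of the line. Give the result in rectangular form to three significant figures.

λ = v/f = 0.93·c / 2.17 GHz = 0.129 m
βl = 2π·l/λ = 2π × 0.273 = 98.3°
tan(βl) = tan(98.3°) = -6.87
Z_in = Z_0·(Z_L + jZ_0·tanβl)/(Z_0 + jZ_L·tanβl)
     = 300·(343 − j1930)/(1200 − j2360)

Z_in ≈ 213 − j64.7 Ω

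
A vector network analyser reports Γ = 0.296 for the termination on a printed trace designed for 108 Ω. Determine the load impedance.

Z_L = Z_0·(1 + Γ)/(1 − Γ) = 108·(1.3)/(0.704)

Z_L ≈ 199 Ω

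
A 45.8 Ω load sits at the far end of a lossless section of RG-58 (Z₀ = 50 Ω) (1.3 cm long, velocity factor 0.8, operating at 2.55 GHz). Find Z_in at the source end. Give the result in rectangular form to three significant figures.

λ = v/f = 0.8·c / 2.55 GHz = 0.0941 m
βl = 2π·l/λ = 2π × 0.138 = 49.7°
tan(βl) = tan(49.7°) = 1.18
Z_in = Z_0·(Z_L + jZ_0·tanβl)/(Z_0 + jZ_L·tanβl)
     = 50·(45.8 + j59)/(50 + j54.1)

Z_in ≈ 50.5 + j4.38 Ω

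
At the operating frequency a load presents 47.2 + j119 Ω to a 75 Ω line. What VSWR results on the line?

Γ = (Z_L − Z_0)/(Z_L + Z_0) = (-27.8 + j119)/(122.2 + j119)
|Γ| = 122/171 = 0.716
VSWR = (1 + |Γ|)/(1 − |Γ|) = 1.72/0.284

VSWR ≈ 6.05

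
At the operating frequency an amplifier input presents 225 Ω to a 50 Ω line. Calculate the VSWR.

Γ = (225 − 50)/(225 + 50) = 0.636
VSWR = (1 + 0.636)/(1 − 0.636)

VSWR ≈ 4.5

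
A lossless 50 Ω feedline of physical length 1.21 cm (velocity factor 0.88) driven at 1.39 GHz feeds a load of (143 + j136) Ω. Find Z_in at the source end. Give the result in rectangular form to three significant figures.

λ = v/f = 0.88·c / 1.39 GHz = 0.19 m
βl = 2π·l/λ = 2π × 0.0637 = 22.9°
tan(βl) = tan(22.9°) = 0.423
Z_in = Z_0·(Z_L + jZ_0·tanβl)/(Z_0 + jZ_L·tanβl)
     = 50·(143 + j157)/(-7.55 + j60.5)

Z_in ≈ 113 − j132 Ω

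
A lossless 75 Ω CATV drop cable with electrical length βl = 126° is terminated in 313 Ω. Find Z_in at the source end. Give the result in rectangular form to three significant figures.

Z_in ≈ 26.6 + j49.9 Ω

tan(βl) = tan(126°) = -1.38
Z_in = Z_0·(Z_L + jZ_0·tanβl)/(Z_0 + jZ_L·tanβl)
     = 75·(313 − j103)/(75 − j431)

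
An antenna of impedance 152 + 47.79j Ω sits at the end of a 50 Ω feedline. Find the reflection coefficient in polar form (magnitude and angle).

Γ ≈ 0.543 ∠ 11.8°

Γ = (Z_L − Z_0)/(Z_L + Z_0) = (102 + j47.79)/(202 + j47.79)
|Γ| = 113/208 = 0.543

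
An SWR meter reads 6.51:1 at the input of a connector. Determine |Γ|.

|Γ| ≈ 0.734

|Γ| = (S − 1)/(S + 1) = (6.51 − 1)/(6.51 + 1) = 5.51/7.51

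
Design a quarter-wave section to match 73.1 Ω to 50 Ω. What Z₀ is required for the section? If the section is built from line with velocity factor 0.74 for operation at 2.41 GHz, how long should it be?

Z_qwt ≈ 60.5 Ω; length ≈ 2.3 cm

Z_qwt = √(Z_0·R_L) = √(50 × 73.1) = √3655
λ = 0.74·c/f = 0.0921 m, so l = λ/4 = 0.023 m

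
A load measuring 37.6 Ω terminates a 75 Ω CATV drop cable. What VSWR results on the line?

Γ = (37.6 − 75)/(37.6 + 75) = -0.332
VSWR = (1 + 0.332)/(1 − 0.332)

VSWR ≈ 1.99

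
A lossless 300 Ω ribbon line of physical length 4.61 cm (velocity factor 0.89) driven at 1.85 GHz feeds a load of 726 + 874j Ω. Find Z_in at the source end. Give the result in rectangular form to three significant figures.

Z_in ≈ 51.2 + j68.4 Ω

λ = v/f = 0.89·c / 1.85 GHz = 0.144 m
βl = 2π·l/λ = 2π × 0.319 = 115°
tan(βl) = tan(115°) = -2.15
Z_in = Z_0·(Z_L + jZ_0·tanβl)/(Z_0 + jZ_L·tanβl)
     = 300·(726 + j230)/(2180 − j1560)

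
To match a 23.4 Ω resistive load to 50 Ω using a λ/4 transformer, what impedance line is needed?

Z_qwt = √(Z_0·R_L) = √(50 × 23.4) = √1170

Z_qwt ≈ 34.2 Ω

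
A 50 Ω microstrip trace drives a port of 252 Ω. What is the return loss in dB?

Γ = (252 − 50)/(252 + 50) = 0.669
RL = −20·log₁₀|Γ| = −20·log₁₀(0.669)

RL ≈ 3.49 dB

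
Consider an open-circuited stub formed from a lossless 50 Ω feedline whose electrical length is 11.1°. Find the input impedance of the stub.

tan(βl) = 0.196
For an open-circuited stub, Z_in = −jZ_0·cot(βl) = −jZ_0/tan(βl)

Z_in ≈ −j255 Ω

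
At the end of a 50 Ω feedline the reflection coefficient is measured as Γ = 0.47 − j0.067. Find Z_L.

Z_L = Z_0·(1 + Γ)/(1 − Γ) = 50·(1.47 − j0.067)/(0.53 + j0.067)

Z_L ≈ 136 − j23.5 Ω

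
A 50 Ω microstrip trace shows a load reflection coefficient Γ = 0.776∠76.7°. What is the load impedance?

Z_L ≈ 16 + j60.7 Ω

Z_L = Z_0·(1 + Γ)/(1 − Γ) = 50·(1.18 + j0.755)/(0.821 − j0.755)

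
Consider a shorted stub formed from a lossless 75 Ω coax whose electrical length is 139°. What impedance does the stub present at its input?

Z_in ≈ −j65.2 Ω

tan(βl) = -0.869
For a shorted stub, Z_in = jZ_0·tan(βl)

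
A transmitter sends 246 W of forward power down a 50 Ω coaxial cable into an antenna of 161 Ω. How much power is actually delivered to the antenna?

Γ = (161 − 50)/(161 + 50) = 0.526
|Γ|² = 0.277
P_refl = |Γ|²·P_inc = 68.1 W, P_del = (1 − |Γ|²)·P_inc = 178 W

P_delivered ≈ 178 W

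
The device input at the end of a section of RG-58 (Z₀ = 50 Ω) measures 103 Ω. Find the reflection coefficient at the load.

Γ = 0.346

Γ = (Z_L − Z_0)/(Z_L + Z_0) = (103 − 50)/(103 + 50) = 53/153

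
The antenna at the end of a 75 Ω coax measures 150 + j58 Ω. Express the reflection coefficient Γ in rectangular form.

Γ = (Z_L − Z_0)/(Z_L + Z_0) = (75 + j58)/(225 + j58)

Γ ≈ 0.375 + j0.161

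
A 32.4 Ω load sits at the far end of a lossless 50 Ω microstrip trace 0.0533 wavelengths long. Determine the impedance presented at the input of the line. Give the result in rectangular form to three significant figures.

βl = 2π × 0.0533 = 19.2°
tan(βl) = tan(19.2°) = 0.348
Z_in = Z_0·(Z_L + jZ_0·tanβl)/(Z_0 + jZ_L·tanβl)
     = 50·(32.4 + j17.4)/(50 + j11.3)

Z_in ≈ 34.6 + j9.61 Ω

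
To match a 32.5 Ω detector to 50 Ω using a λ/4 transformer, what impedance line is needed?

Z_qwt ≈ 40.3 Ω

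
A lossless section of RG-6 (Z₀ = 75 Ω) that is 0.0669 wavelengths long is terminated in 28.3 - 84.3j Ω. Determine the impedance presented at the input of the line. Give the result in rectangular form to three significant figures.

βl = 2π × 0.0669 = 24.1°
tan(βl) = tan(24.1°) = 0.447
Z_in = Z_0·(Z_L + jZ_0·tanβl)/(Z_0 + jZ_L·tanβl)
     = 75·(28.3 − j50.8)/(113 + j12.6)

Z_in ≈ 14.9 − j35.5 Ω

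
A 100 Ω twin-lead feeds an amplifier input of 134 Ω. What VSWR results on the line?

Γ = (134 − 100)/(134 + 100) = 0.145
VSWR = (1 + 0.145)/(1 − 0.145)

VSWR ≈ 1.34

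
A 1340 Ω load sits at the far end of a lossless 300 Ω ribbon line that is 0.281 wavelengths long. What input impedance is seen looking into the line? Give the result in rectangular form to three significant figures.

Z_in ≈ 69.6 + j56.1 Ω

βl = 2π × 0.281 = 101°
tan(βl) = tan(101°) = -5.07
Z_in = Z_0·(Z_L + jZ_0·tanβl)/(Z_0 + jZ_L·tanβl)
     = 300·(1340 − j1520)/(300 − j6790)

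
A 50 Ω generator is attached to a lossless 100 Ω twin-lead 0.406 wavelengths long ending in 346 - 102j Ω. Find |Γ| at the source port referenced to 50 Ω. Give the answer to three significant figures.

|Γ| ≈ 0.726

βl = 2π × 0.406 = 146°
tan(βl) = -0.67
Z_in = Z_0·(Z_L + jZ_0·tanβl)/(Z_0 + jZ_L·tanβl) = 91.5 + j137 Ω
Γ_s = (Z_in − Z_s)/(Z_in + Z_s) = (41.5 + j137)/(141 + j137), |Γ_s| = 0.726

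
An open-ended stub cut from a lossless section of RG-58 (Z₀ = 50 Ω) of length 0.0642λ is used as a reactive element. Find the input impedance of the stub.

βl = 2π × 0.0642 = 23.1°
tan(βl) = 0.427
For an open-ended stub, Z_in = −jZ_0·cot(βl) = −jZ_0/tan(βl)

Z_in ≈ −j117 Ω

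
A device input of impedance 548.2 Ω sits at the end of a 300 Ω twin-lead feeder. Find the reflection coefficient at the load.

Γ = 0.293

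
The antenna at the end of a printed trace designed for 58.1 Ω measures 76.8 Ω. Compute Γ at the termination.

Γ = 0.139

Γ = (Z_L − Z_0)/(Z_L + Z_0) = (76.8 − 58.1)/(76.8 + 58.1) = 18.7/134.9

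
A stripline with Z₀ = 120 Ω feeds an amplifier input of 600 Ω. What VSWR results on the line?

VSWR ≈ 5

For a purely resistive load, VSWR = R_L/Z_0 or Z_0/R_L (whichever > 1) = 600/120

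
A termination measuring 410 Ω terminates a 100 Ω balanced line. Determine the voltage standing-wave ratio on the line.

VSWR ≈ 4.1

Γ = (410 − 100)/(410 + 100) = 0.608
VSWR = (1 + 0.608)/(1 − 0.608)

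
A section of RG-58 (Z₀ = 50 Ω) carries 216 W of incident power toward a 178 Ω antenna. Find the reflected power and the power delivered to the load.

P_reflected ≈ 68.1 W; P_delivered ≈ 148 W

Γ = (178 − 50)/(178 + 50) = 0.561
|Γ|² = 0.315
P_refl = |Γ|²·P_inc = 68.1 W, P_del = (1 − |Γ|²)·P_inc = 148 W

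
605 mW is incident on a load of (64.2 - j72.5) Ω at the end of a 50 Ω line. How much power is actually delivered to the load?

P_delivered ≈ 425 mW

|Γ| = |(14.2 − j72.5)/(114.2 − j72.5)| = 0.546
|Γ|² = 0.298
P_refl = |Γ|²·P_inc = 180 mW, P_del = (1 − |Γ|²)·P_inc = 425 mW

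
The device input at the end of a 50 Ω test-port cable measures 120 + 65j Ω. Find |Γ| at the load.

|Γ| ≈ 0.525

Γ = (Z_L − Z_0)/(Z_L + Z_0) = (70 + j65)/(170 + j65)
|Γ| = 95.5/182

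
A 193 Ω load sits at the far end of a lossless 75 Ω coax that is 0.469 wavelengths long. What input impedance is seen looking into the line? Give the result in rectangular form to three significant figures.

Z_in ≈ 159 + j66.1 Ω

βl = 2π × 0.469 = 169°
tan(βl) = tan(169°) = -0.197
Z_in = Z_0·(Z_L + jZ_0·tanβl)/(Z_0 + jZ_L·tanβl)
     = 75·(193 − j14.8)/(75 − j38.1)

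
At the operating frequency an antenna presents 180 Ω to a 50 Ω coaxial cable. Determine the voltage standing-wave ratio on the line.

VSWR ≈ 3.6

Γ = (180 − 50)/(180 + 50) = 0.565
VSWR = (1 + 0.565)/(1 − 0.565)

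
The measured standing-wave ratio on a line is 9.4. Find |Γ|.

|Γ| ≈ 0.808

|Γ| = (S − 1)/(S + 1) = (9.4 − 1)/(9.4 + 1) = 8.4/10.4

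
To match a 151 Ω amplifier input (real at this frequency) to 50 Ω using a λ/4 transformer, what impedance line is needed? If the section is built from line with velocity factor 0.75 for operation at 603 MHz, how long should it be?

Z_qwt = √(Z_0·R_L) = √(50 × 151) = √7550
λ = 0.75·c/f = 0.373 m, so l = λ/4 = 0.0933 m

Z_qwt ≈ 86.9 Ω; length ≈ 9.33 cm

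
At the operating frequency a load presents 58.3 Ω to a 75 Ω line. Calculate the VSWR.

VSWR ≈ 1.29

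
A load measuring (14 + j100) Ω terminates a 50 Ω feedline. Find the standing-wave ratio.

VSWR ≈ 18.1

Γ = (Z_L − Z_0)/(Z_L + Z_0) = (-36 + j100)/(64 + j100)
|Γ| = 106/119 = 0.895
VSWR = (1 + |Γ|)/(1 − |Γ|) = 1.9/0.105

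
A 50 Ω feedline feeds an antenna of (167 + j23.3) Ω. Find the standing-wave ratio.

VSWR ≈ 3.41

Γ = (Z_L − Z_0)/(Z_L + Z_0) = (117 + j23.3)/(217 + j23.3)
|Γ| = 119/218 = 0.547
VSWR = (1 + |Γ|)/(1 − |Γ|) = 1.55/0.453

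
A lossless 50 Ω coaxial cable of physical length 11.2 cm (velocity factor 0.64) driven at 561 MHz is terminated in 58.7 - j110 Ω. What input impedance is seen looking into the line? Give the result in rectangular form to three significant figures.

λ = v/f = 0.64·c / 561 MHz = 0.342 m
βl = 2π·l/λ = 2π × 0.327 = 118°
tan(βl) = tan(118°) = -1.9
Z_in = Z_0·(Z_L + jZ_0·tanβl)/(Z_0 + jZ_L·tanβl)
     = 50·(58.7 − j205)/(-159 − j111)

Z_in ≈ 18 + j52 Ω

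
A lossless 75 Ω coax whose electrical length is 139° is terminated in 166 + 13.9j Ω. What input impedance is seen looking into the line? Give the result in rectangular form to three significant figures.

Z_in ≈ 57.7 + j51.5 Ω

tan(βl) = tan(139°) = -0.869
Z_in = Z_0·(Z_L + jZ_0·tanβl)/(Z_0 + jZ_L·tanβl)
     = 75·(166 − j51.3)/(87.1 − j144)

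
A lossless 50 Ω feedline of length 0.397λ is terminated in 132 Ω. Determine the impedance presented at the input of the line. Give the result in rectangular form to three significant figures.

Z_in ≈ 41.6 + j45.3 Ω

βl = 2π × 0.397 = 143°
tan(βl) = tan(143°) = -0.756
Z_in = Z_0·(Z_L + jZ_0·tanβl)/(Z_0 + jZ_L·tanβl)
     = 50·(132 − j37.8)/(50 − j99.8)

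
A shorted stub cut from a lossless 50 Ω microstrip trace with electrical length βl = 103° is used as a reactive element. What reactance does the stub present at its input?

tan(βl) = -4.33
For a shorted stub, Z_in = jZ_0·tan(βl)

X_in ≈ -217 Ω (capacitive)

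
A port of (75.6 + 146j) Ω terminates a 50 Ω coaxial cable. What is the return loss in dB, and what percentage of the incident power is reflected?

Γ = (25.6 + j146)/(125.6 + j146), |Γ| = 0.77
RL = −20·log₁₀(0.77) = 2.27 dB
P_refl/P_inc = |Γ|² = 0.592

RL ≈ 2.27 dB; 59.2% of incident power reflected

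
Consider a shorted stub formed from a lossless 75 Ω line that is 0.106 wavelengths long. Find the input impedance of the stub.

Z_in ≈ +j58.9 Ω

βl = 2π × 0.106 = 38.2°
tan(βl) = 0.786
For a shorted stub, Z_in = jZ_0·tan(βl)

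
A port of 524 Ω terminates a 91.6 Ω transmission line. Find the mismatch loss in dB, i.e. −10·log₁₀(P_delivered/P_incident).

Γ = (524 − 91.6)/(524 + 91.6) = 0.702
|Γ|² = 0.493, so P_del/P_inc = 1 − |Γ|² = 0.507
ML = −10·log₁₀(1 − |Γ|²)

mismatch loss ≈ 2.95 dB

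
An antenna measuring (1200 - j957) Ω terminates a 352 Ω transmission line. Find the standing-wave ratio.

VSWR ≈ 5.7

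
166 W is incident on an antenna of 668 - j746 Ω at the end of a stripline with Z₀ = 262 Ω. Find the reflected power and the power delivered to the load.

P_reflected ≈ 84.2 W; P_delivered ≈ 81.8 W

|Γ| = |(406 − j746)/(930 − j746)| = 0.712
|Γ|² = 0.507
P_refl = |Γ|²·P_inc = 84.2 W, P_del = (1 − |Γ|²)·P_inc = 81.8 W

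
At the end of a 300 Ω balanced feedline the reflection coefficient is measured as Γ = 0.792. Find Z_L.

Z_L ≈ 2580 Ω

Z_L = Z_0·(1 + Γ)/(1 − Γ) = 300·(1.79)/(0.208)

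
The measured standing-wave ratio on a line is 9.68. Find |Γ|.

|Γ| ≈ 0.813

|Γ| = (S − 1)/(S + 1) = (9.68 − 1)/(9.68 + 1) = 8.68/10.7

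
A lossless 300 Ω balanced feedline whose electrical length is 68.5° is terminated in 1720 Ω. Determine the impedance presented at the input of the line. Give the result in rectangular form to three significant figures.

Z_in ≈ 60.2 − j114 Ω

tan(βl) = tan(68.5°) = 2.54
Z_in = Z_0·(Z_L + jZ_0·tanβl)/(Z_0 + jZ_L·tanβl)
     = 300·(1720 + j762)/(300 + j4370)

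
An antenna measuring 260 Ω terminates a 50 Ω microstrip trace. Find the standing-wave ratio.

For a purely resistive load, VSWR = R_L/Z_0 or Z_0/R_L (whichever > 1) = 260/50

VSWR ≈ 5.2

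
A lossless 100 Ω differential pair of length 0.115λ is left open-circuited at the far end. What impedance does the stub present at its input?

βl = 2π × 0.115 = 41.4°
tan(βl) = 0.882
For an open-circuited stub, Z_in = −jZ_0·cot(βl) = −jZ_0/tan(βl)

Z_in ≈ −j113 Ω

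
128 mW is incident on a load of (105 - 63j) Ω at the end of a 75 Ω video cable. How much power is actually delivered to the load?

P_delivered ≈ 111 mW

|Γ| = |(30 − j63)/(180 − j63)| = 0.366
|Γ|² = 0.134
P_refl = |Γ|²·P_inc = 17.1 mW, P_del = (1 − |Γ|²)·P_inc = 111 mW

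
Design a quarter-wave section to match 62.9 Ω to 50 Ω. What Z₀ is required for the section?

Z_qwt = √(Z_0·R_L) = √(50 × 62.9) = √3145

Z_qwt ≈ 56.1 Ω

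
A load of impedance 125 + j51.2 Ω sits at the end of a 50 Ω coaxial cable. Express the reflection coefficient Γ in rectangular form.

Γ = (Z_L − Z_0)/(Z_L + Z_0) = (75 + j51.2)/(175 + j51.2)

Γ ≈ 0.474 + j0.154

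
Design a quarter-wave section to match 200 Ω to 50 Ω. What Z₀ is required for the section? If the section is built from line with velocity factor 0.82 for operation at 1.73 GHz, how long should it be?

Z_qwt ≈ 100 Ω; length ≈ 3.55 cm

Z_qwt = √(Z_0·R_L) = √(50 × 200) = √10000
λ = 0.82·c/f = 0.142 m, so l = λ/4 = 0.0355 m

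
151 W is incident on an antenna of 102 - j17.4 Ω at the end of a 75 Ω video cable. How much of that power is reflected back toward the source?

P_reflected ≈ 4.93 W

|Γ| = |(27 − j17.4)/(177 − j17.4)| = 0.181
|Γ|² = 0.0326
P_refl = |Γ|²·P_inc = 4.93 W, P_del = (1 − |Γ|²)·P_inc = 146 W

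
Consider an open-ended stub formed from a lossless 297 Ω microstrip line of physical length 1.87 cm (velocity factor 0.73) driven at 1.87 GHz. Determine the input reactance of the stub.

λ = v/f = 0.73·c / 1.87 GHz = 0.117 m
βl = 2π·l/λ = 2π × 0.16 = 57.5°
tan(βl) = 1.57
For an open-ended stub, Z_in = −jZ_0·cot(βl) = −jZ_0/tan(βl)

X_in ≈ -189 Ω (capacitive)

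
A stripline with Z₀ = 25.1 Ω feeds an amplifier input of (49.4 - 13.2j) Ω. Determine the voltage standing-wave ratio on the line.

VSWR ≈ 2.15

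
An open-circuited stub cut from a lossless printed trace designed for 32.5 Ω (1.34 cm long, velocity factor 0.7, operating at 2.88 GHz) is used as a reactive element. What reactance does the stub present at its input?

X_in ≈ -14.4 Ω (capacitive)

λ = v/f = 0.7·c / 2.88 GHz = 0.0729 m
βl = 2π·l/λ = 2π × 0.184 = 66.2°
tan(βl) = 2.26
For an open-circuited stub, Z_in = −jZ_0·cot(βl) = −jZ_0/tan(βl)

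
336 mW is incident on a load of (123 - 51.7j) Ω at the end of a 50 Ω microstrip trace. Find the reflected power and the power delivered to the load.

P_reflected ≈ 82.5 mW; P_delivered ≈ 254 mW

|Γ| = |(73 − j51.7)/(173 − j51.7)| = 0.495
|Γ|² = 0.245
P_refl = |Γ|²·P_inc = 82.5 mW, P_del = (1 − |Γ|²)·P_inc = 254 mW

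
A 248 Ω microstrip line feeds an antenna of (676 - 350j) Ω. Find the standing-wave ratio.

Γ = (Z_L − Z_0)/(Z_L + Z_0) = (428 − j350)/(924 − j350)
|Γ| = 553/988 = 0.56
VSWR = (1 + |Γ|)/(1 − |Γ|) = 1.56/0.44

VSWR ≈ 3.54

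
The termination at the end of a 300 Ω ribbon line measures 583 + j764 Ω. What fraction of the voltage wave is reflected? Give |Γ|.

|Γ| ≈ 0.698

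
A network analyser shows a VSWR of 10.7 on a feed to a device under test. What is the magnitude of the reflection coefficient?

|Γ| ≈ 0.829

|Γ| = (S − 1)/(S + 1) = (10.7 − 1)/(10.7 + 1) = 9.7/11.7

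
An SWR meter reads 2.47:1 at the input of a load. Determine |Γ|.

|Γ| ≈ 0.424

|Γ| = (S − 1)/(S + 1) = (2.47 − 1)/(2.47 + 1) = 1.47/3.47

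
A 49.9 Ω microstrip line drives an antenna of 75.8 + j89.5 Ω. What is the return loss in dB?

RL ≈ 4.38 dB

Γ = (25.9 + j89.5)/(125.7 + j89.5), |Γ| = 0.604
RL = −20·log₁₀|Γ| = −20·log₁₀(0.604)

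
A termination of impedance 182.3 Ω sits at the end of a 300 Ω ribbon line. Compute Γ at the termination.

Γ = (Z_L − Z_0)/(Z_L + Z_0) = (182.3 − 300)/(182.3 + 300) = -117.7/482.3

Γ = -0.244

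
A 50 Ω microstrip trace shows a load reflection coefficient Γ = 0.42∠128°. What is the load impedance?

Z_L ≈ 24.3 + j19.5 Ω

Z_L = Z_0·(1 + Γ)/(1 − Γ) = 50·(0.741 + j0.331)/(1.26 − j0.331)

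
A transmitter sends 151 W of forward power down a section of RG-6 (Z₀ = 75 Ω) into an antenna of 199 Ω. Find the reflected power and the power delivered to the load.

Γ = (199 − 75)/(199 + 75) = 0.453
|Γ|² = 0.205
P_refl = |Γ|²·P_inc = 30.9 W, P_del = (1 − |Γ|²)·P_inc = 120 W

P_reflected ≈ 30.9 W; P_delivered ≈ 120 W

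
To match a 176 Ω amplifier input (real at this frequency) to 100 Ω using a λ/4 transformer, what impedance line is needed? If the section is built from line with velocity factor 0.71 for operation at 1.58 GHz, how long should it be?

Z_qwt = √(Z_0·R_L) = √(100 × 176) = √17600
λ = 0.71·c/f = 0.135 m, so l = λ/4 = 0.0337 m

Z_qwt ≈ 133 Ω; length ≈ 3.37 cm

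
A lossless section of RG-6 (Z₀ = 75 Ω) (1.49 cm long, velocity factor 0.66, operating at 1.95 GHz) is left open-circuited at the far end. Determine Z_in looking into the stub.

Z_in ≈ −j56.9 Ω

λ = v/f = 0.66·c / 1.95 GHz = 0.102 m
βl = 2π·l/λ = 2π × 0.147 = 52.8°
tan(βl) = 1.32
For an open-circuited stub, Z_in = −jZ_0·cot(βl) = −jZ_0/tan(βl)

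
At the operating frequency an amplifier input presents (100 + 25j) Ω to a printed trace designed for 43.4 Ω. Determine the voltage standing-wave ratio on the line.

Γ = (Z_L − Z_0)/(Z_L + Z_0) = (56.6 + j25)/(143.4 + j25)
|Γ| = 61.9/146 = 0.425
VSWR = (1 + |Γ|)/(1 − |Γ|) = 1.43/0.575

VSWR ≈ 2.48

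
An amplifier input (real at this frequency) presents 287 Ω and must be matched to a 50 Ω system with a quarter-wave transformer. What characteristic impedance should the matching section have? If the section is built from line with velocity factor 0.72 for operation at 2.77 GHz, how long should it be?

Z_qwt ≈ 120 Ω; length ≈ 1.95 cm

Z_qwt = √(Z_0·R_L) = √(50 × 287) = √14350
λ = 0.72·c/f = 0.078 m, so l = λ/4 = 0.0195 m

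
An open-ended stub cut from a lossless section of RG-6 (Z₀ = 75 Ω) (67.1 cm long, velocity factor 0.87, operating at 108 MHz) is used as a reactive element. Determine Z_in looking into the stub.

λ = v/f = 0.87·c / 108 MHz = 2.42 m
βl = 2π·l/λ = 2π × 0.278 = 100°
tan(βl) = -5.7
For an open-ended stub, Z_in = −jZ_0·cot(βl) = −jZ_0/tan(βl)

Z_in ≈ +j13.2 Ω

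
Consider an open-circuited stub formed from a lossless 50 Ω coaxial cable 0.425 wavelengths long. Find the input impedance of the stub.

βl = 2π × 0.425 = 153°
tan(βl) = -0.51
For an open-circuited stub, Z_in = −jZ_0·cot(βl) = −jZ_0/tan(βl)

Z_in ≈ +j98.1 Ω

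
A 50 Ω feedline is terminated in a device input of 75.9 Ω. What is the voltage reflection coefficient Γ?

Γ = (Z_L − Z_0)/(Z_L + Z_0) = (75.9 − 50)/(75.9 + 50) = 25.9/125.9

Γ = 0.206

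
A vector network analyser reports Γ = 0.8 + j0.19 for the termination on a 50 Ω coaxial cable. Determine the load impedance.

Z_L ≈ 213 + j250 Ω

Z_L = Z_0·(1 + Γ)/(1 − Γ) = 50·(1.8 + j0.19)/(0.2 − j0.19)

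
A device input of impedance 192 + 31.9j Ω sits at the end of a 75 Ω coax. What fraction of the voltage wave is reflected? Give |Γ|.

Γ = (Z_L − Z_0)/(Z_L + Z_0) = (117 + j31.9)/(267 + j31.9)
|Γ| = 121/269

|Γ| ≈ 0.451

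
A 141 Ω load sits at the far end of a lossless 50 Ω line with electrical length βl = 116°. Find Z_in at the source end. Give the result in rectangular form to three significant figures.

Z_in ≈ 21.3 + j20.7 Ω

tan(βl) = tan(116°) = -2.05
Z_in = Z_0·(Z_L + jZ_0·tanβl)/(Z_0 + jZ_L·tanβl)
     = 50·(141 − j103)/(50 − j289)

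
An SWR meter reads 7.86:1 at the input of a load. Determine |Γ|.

|Γ| = (S − 1)/(S + 1) = (7.86 − 1)/(7.86 + 1) = 6.86/8.86

|Γ| ≈ 0.774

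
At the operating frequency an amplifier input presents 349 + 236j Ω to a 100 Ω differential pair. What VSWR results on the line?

Γ = (Z_L − Z_0)/(Z_L + Z_0) = (249 + j236)/(449 + j236)
|Γ| = 343/507 = 0.676
VSWR = (1 + |Γ|)/(1 − |Γ|) = 1.68/0.324

VSWR ≈ 5.18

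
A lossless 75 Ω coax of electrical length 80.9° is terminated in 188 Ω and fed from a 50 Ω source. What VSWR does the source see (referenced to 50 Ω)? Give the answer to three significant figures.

tan(βl) = 6.24
Z_in = Z_0·(Z_L + jZ_0·tanβl)/(Z_0 + jZ_L·tanβl) = 30.6 − j10.1 Ω
Γ_s = (Z_in − Z_s)/(Z_in + Z_s) = (-19.4 − j10.1)/(80.6 − j10.1), |Γ_s| = 0.27
VSWR = (1 + |Γ_s|)/(1 − |Γ_s|)

VSWR ≈ 1.74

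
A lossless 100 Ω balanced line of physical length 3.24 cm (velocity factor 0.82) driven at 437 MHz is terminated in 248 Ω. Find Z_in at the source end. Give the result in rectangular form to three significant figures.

λ = v/f = 0.82·c / 437 MHz = 0.563 m
βl = 2π·l/λ = 2π × 0.0576 = 20.7°
tan(βl) = tan(20.7°) = 0.378
Z_in = Z_0·(Z_L + jZ_0·tanβl)/(Z_0 + jZ_L·tanβl)
     = 100·(248 + j37.8)/(100 + j93.8)

Z_in ≈ 151 − j104 Ω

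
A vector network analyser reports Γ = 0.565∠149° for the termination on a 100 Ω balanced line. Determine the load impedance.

Z_L = Z_0·(1 + Γ)/(1 − Γ) = 100·(0.516 + j0.291)/(1.48 − j0.291)

Z_L ≈ 29.8 + j25.4 Ω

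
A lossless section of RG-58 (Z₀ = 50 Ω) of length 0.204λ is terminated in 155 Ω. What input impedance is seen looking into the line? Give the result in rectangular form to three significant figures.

Z_in ≈ 17.4 − j13.2 Ω

βl = 2π × 0.204 = 73.4°
tan(βl) = tan(73.4°) = 3.36
Z_in = Z_0·(Z_L + jZ_0·tanβl)/(Z_0 + jZ_L·tanβl)
     = 50·(155 + j168)/(50 + j521)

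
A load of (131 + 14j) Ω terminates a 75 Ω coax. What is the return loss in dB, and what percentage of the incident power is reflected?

Γ = (56 + j14)/(206 + j14), |Γ| = 0.28
RL = −20·log₁₀(0.28) = 11.1 dB
P_refl/P_inc = |Γ|² = 0.0782

RL ≈ 11.1 dB; 7.82% of incident power reflected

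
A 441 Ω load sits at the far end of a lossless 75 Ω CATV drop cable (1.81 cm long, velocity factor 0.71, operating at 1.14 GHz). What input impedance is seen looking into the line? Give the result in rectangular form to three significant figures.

Z_in ≈ 36.8 − j98.6 Ω

λ = v/f = 0.71·c / 1.14 GHz = 0.187 m
βl = 2π·l/λ = 2π × 0.0969 = 34.9°
tan(βl) = tan(34.9°) = 0.697
Z_in = Z_0·(Z_L + jZ_0·tanβl)/(Z_0 + jZ_L·tanβl)
     = 75·(441 + j52.3)/(75 + j307)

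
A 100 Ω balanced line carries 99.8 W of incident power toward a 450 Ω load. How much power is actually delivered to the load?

Γ = (450 − 100)/(450 + 100) = 0.636
|Γ|² = 0.405
P_refl = |Γ|²·P_inc = 40.4 W, P_del = (1 − |Γ|²)·P_inc = 59.4 W

P_delivered ≈ 59.4 W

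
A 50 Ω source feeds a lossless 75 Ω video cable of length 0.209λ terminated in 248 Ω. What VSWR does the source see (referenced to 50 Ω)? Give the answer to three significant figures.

βl = 2π × 0.209 = 75.2°
tan(βl) = 3.8
Z_in = Z_0·(Z_L + jZ_0·tanβl)/(Z_0 + jZ_L·tanβl) = 24.1 − j17.8 Ω
Γ_s = (Z_in − Z_s)/(Z_in + Z_s) = (-25.9 − j17.8)/(74.1 − j17.8), |Γ_s| = 0.413
VSWR = (1 + |Γ_s|)/(1 − |Γ_s|)

VSWR ≈ 2.4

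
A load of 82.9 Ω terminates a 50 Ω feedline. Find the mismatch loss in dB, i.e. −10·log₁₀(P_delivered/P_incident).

Γ = (82.9 − 50)/(82.9 + 50) = 0.248
|Γ|² = 0.0613, so P_del/P_inc = 1 − |Γ|² = 0.939
ML = −10·log₁₀(1 − |Γ|²)

mismatch loss ≈ 0.275 dB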